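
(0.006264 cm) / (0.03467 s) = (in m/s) 1 cm = 0.01 m, so 0.006264 cm = 0.006264 * 0.01 = 6.264e-05 m. 0.03467 s is already in s. Combine: 6.264e-05 m / 0.03467 s = 0.0018067494 m/s. Result: 0.0018067494 m/s ≈ 0.001807 m/s (4 s.f.). Final answer: 0.001807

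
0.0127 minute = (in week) 1.26e-06. Check: 1 minute = 60 s, so 0.0127 minute = 0.0127 * 60 = 0.762 s. 1 week = 604800 s, so 0.762 s = 0.762 / 604800 = 1.2599206e-06 week ≈ 1.26e-06 week (4 s.f.).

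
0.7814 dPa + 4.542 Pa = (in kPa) 0.00462. Check: 1 dPa = 0.1 Pa, so 0.7814 dPa = 0.7814 * 0.1 = 0.07814 Pa. 4.542 Pa is already in Pa. Sum: 0.07814 + 4.542 = 4.62014 Pa. 1 kPa = 1000 Pa, so 4.62014 Pa = 4.62014 / 1000 = 0.00462014 kPa ≈ 0.00462 kPa (4 s.f.).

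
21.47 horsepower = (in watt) 1 horsepower = 745.69987 W, so 21.47 horsepower = 21.47 * 745.69987 = 16010.176 W. 16010.176 W = 16010.176 watt ≈ 1.601e+04 watt (4 s.f.). Final answer: 1.601e+04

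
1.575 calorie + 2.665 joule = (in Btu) 1 calorie = 4.184 J, so 1.575 calorie = 1.575 * 4.184 = 6.5898 J. 2.665 joule = 2.665 J. Sum: 6.5898 + 2.665 = 9.2548 J. 1 Btu = 1055.0559 J, so 9.2548 J = 9.2548 / 1055.0559 = 0.0087718579 Btu ≈ 0.008772 Btu (4 s.f.). Final answer: 0.008772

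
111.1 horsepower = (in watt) 1 horsepower = 745.69987 W, so 111.1 horsepower = 111.1 * 745.69987 = 82847.256 W. 82847.256 W = 82847.256 watt ≈ 8.285e+04 watt (4 s.f.). Final answer: 8.285e+04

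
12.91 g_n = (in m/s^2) 1 g_n = 9.80665 m/s^2, so 12.91 g_n = 12.91 * 9.80665 = 126.60385 m/s^2. Result: 126.60385 m/s^2 ≈ 126.6 m/s^2 (4 s.f.). Final answer: 126.6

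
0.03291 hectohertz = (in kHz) 0.003291. Check: 1 hectohertz = 100 Hz, so 0.03291 hectohertz = 0.03291 * 100 = 3.291 Hz. 1 kHz = 1000 Hz, so 3.291 Hz = 3.291 / 1000 = 0.003291 kHz.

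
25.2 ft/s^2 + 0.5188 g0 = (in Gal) 1277. Check: 1 ft/s^2 = 0.3048 m/s^2, so 25.2 ft/s^2 = 25.2 * 0.3048 = 7.68096 m/s^2. 1 g0 = 9.80665 m/s^2, so 0.5188 g0 = 0.5188 * 9.80665 = 5.08769 m/s^2. Sum: 7.68096 + 5.08769 = 12.76865 m/s^2. 1 Gal = 0.01 m/s^2, so 12.76865 m/s^2 = 12.76865 / 0.01 = 1276.865 Gal ≈ 1277 Gal (4 s.f.).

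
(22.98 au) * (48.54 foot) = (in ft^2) 5.475e+14. Check: 1 au = 1.4959787e+11 m, so 22.98 au = 22.98 * 1.4959787e+11 = 3.4377591e+12 m. 1 foot = 0.3048 m, so 48.54 foot = 48.54 * 0.3048 = 14.794992 m. Combine: 3.4377591e+12 m * 14.794992 m = 5.0861618e+13 m^2. 1 ft^2 = 0.09290304 m^2, so 5.0861618e+13 m^2 = 5.0861618e+13 / 0.09290304 = 5.474699e+14 ft^2 ≈ 5.475e+14 ft^2 (4 s.f.).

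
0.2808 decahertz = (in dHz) 28.08. Check: 1 decahertz = 10 Hz, so 0.2808 decahertz = 0.2808 * 10 = 2.808 Hz. 1 dHz = 0.1 Hz, so 2.808 Hz = 2.808 / 0.1 = 28.08 dHz.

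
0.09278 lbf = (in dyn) 4.127e+04. Check: 1 lbf = 4.4482216 N, so 0.09278 lbf = 0.09278 * 4.4482216 = 0.412706 N. 1 dyn = 1e-05 N, so 0.412706 N = 0.412706 / 1e-05 = 41270.6 dyn ≈ 4.127e+04 dyn (4 s.f.).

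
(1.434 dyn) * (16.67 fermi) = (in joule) 2.39e-19. Check: 1 dyn = 1e-05 N, so 1.434 dyn = 1.434 * 1e-05 = 1.434e-05 N. 1 fermi = 1e-15 m, so 16.67 fermi = 16.67 * 1e-15 = 1.667e-14 m. Combine: 1.434e-05 N * 1.667e-14 m = 2.390478e-19 J. 2.390478e-19 J = 2.390478e-19 joule ≈ 2.39e-19 joule (4 s.f.).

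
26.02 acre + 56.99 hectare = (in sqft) 7.268e+06. Check: 1 acre = 4046.8564 m^2, so 26.02 acre = 26.02 * 4046.8564 = 105299.2 m^2. 1 hectare = 10000 m^2, so 56.99 hectare = 56.99 * 10000 = 569900 m^2. Sum: 105299.2 + 569900 = 675199.2 m^2. 1 sqft = 0.09290304 m^2, so 675199.2 m^2 = 675199.2 / 0.09290304 = 7267783.7 sqft ≈ 7.268e+06 sqft (4 s.f.).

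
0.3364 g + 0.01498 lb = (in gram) 1 g = 0.001 kg, so 0.3364 g = 0.3364 * 0.001 = 0.0003364 kg. 1 lb = 0.45359237 kg, so 0.01498 lb = 0.01498 * 0.45359237 = 0.0067948137 kg. Sum: 0.0003364 + 0.0067948137 = 0.0071312137 kg. 1 gram = 0.001 kg, so 0.0071312137 kg = 0.0071312137 / 0.001 = 7.1312137 gram ≈ 7.131 gram (4 s.f.). Final answer: 7.131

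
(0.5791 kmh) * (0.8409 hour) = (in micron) 1 kmh = 0.27777778 m/s, so 0.5791 kmh = 0.5791 * 0.27777778 = 0.16086111 m/s. 1 hour = 3600 s, so 0.8409 hour = 0.8409 * 3600 = 3027.24 s. Combine: 0.16086111 m/s * 3027.24 s = 486.96519 m. 1 micron = 1e-06 m, so 486.96519 m = 486.96519 / 1e-06 = 4.8696519e+08 micron ≈ 4.87e+08 micron (4 s.f.). Final answer: 4.87e+08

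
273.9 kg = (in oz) 9662. Check: 1 oz = 0.028349523 kg, so 273.9 kg = 273.9 / 0.028349523 = 9661.5382 oz ≈ 9662 oz (4 s.f.).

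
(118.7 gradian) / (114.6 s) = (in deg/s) 0.9322. Check: 1 gradian = 0.015707963 rad, so 118.7 gradian = 118.7 * 0.015707963 = 1.8645352 rad. 114.6 s is already in s. Combine: 1.8645352 rad / 114.6 s = 0.016269941 rad/s. 1 deg/s = 0.017453293 rad/s, so 0.016269941 rad/s = 0.016269941 / 0.017453293 = 0.93219895 deg/s ≈ 0.9322 deg/s (4 s.f.).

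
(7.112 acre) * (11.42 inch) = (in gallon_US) 2.205e+06. Check: 1 acre = 4046.8564 m^2, so 7.112 acre = 7.112 * 4046.8564 = 28781.243 m^2. 1 inch = 0.0254 m, so 11.42 inch = 11.42 * 0.0254 = 0.290068 m. Combine: 28781.243 m^2 * 0.290068 m = 8348.5176 m^3. 1 gallon_US = 0.0037854118 m^3, so 8348.5176 m^3 = 8348.5176 / 0.0037854118 = 2205445 gallon_US ≈ 2.205e+06 gallon_US (4 s.f.).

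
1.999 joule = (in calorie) 1.999 joule = 1.999 J. 1 calorie = 4.184 J, so 1.999 J = 1.999 / 4.184 = 0.47777247 calorie ≈ 0.4778 calorie (4 s.f.). Final answer: 0.4778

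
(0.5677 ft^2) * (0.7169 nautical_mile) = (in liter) 7.002e+04. Check: 1 ft^2 = 0.09290304 m^2, so 0.5677 ft^2 = 0.5677 * 0.09290304 = 0.052741056 m^2. 1 nautical_mile = 1852 m, so 0.7169 nautical_mile = 0.7169 * 1852 = 1327.6988 m. Combine: 0.052741056 m^2 * 1327.6988 m = 70.024237 m^3. 1 liter = 0.001 m^3, so 70.024237 m^3 = 70.024237 / 0.001 = 70024.237 liter ≈ 7.002e+04 liter (4 s.f.).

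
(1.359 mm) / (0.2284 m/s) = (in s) 0.00595. Check: 1 mm = 0.001 m, so 1.359 mm = 1.359 * 0.001 = 0.001359 m. 0.2284 m/s is already in m/s. Combine: 0.001359 m / 0.2284 m/s = 0.0059500876 s. Result: 0.0059500876 s ≈ 0.00595 s (4 s.f.).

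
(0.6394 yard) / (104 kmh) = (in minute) 0.0003373. Check: 1 yard = 0.9144 m, so 0.6394 yard = 0.6394 * 0.9144 = 0.58466736 m. 1 kmh = 0.27777778 m/s, so 104 kmh = 104 * 0.27777778 = 28.888889 m/s. Combine: 0.58466736 m / 28.888889 m/s = 0.020238486 s. 1 minute = 60 s, so 0.020238486 s = 0.020238486 / 60 = 0.00033730809 minute ≈ 0.0003373 minute (4 s.f.).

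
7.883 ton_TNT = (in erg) 3.298e+17. Check: 1 ton_TNT = 4.184e+09 J, so 7.883 ton_TNT = 7.883 * 4.184e+09 = 3.2982472e+10 J. 1 erg = 1e-07 J, so 3.2982472e+10 J = 3.2982472e+10 / 1e-07 = 3.2982472e+17 erg ≈ 3.298e+17 erg (4 s.f.).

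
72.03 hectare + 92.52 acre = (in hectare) 109.5. Check: 1 hectare = 10000 m^2, so 72.03 hectare = 72.03 * 10000 = 720300 m^2. 1 acre = 4046.8564 m^2, so 92.52 acre = 92.52 * 4046.8564 = 374415.16 m^2. Sum: 720300 + 374415.16 = 1094715.2 m^2. 1 hectare = 10000 m^2, so 1094715.2 m^2 = 1094715.2 / 10000 = 109.47152 hectare ≈ 109.5 hectare (4 s.f.).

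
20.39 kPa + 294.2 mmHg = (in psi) 8.646. Check: 1 kPa = 1000 Pa, so 20.39 kPa = 20.39 * 1000 = 20390 Pa. 1 mmHg = 133.32237 Pa, so 294.2 mmHg = 294.2 * 133.32237 = 39223.441 Pa. Sum: 20390 + 39223.441 = 59613.441 Pa. 1 psi = 6894.7573 Pa, so 59613.441 Pa = 59613.441 / 6894.7573 = 8.6461986 psi ≈ 8.646 psi (4 s.f.).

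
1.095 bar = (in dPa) 1 bar = 100000 Pa, so 1.095 bar = 1.095 * 100000 = 109500 Pa. 1 dPa = 0.1 Pa, so 109500 Pa = 109500 / 0.1 = 1095000 dPa ≈ 1.095e+06 dPa (4 s.f.). Final answer: 1.095e+06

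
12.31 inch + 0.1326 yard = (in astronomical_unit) 2.901e-12. Check: 1 inch = 0.0254 m, so 12.31 inch = 12.31 * 0.0254 = 0.312674 m. 1 yard = 0.9144 m, so 0.1326 yard = 0.1326 * 0.9144 = 0.12124944 m. Sum: 0.312674 + 0.12124944 = 0.43392344 m. 1 astronomical_unit = 1.4959787e+11 m, so 0.43392344 m = 0.43392344 / 1.4959787e+11 = 2.900599e-12 astronomical_unit ≈ 2.901e-12 astronomical_unit (4 s.f.).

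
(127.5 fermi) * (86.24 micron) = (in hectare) 1.1e-21. Check: 1 fermi = 1e-15 m, so 127.5 fermi = 127.5 * 1e-15 = 1.275e-13 m. 1 micron = 1e-06 m, so 86.24 micron = 86.24 * 1e-06 = 8.624e-05 m. Combine: 1.275e-13 m * 8.624e-05 m = 1.09956e-17 m^2. 1 hectare = 10000 m^2, so 1.09956e-17 m^2 = 1.09956e-17 / 10000 = 1.09956e-21 hectare ≈ 1.1e-21 hectare (4 s.f.).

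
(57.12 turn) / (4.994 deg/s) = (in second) 1 turn = 6.2831853 rad, so 57.12 turn = 57.12 * 6.2831853 = 358.89554 rad. 1 deg/s = 0.017453293 rad/s, so 4.994 deg/s = 4.994 * 0.017453293 = 0.087161743 rad/s. Combine: 358.89554 rad / 0.087161743 rad/s = 4117.5811 s. 4117.5811 s = 4117.5811 second ≈ 4118 second (4 s.f.). Final answer: 4118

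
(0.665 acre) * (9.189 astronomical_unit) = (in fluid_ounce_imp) 1 acre = 4046.8564 m^2, so 0.665 acre = 0.665 * 4046.8564 = 2691.1595 m^2. 1 astronomical_unit = 1.4959787e+11 m, so 9.189 astronomical_unit = 9.189 * 1.4959787e+11 = 1.3746548e+12 m. Combine: 2691.1595 m^2 * 1.3746548e+12 m = 3.6994154e+15 m^3. 1 fluid_ounce_imp = 2.8413063e-05 m^3, so 3.6994154e+15 m^3 = 3.6994154e+15 / 2.8413063e-05 = 1.3020122e+20 fluid_ounce_imp ≈ 1.302e+20 fluid_ounce_imp (4 s.f.). Final answer: 1.302e+20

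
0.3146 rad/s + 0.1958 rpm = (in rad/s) 0.3146 rad/s is already in rad/s. 1 rpm = 0.10471976 rad/s, so 0.1958 rpm = 0.1958 * 0.10471976 = 0.020504128 rad/s. Sum: 0.3146 + 0.020504128 = 0.33510413 rad/s. Result: 0.33510413 rad/s ≈ 0.3351 rad/s (4 s.f.). Final answer: 0.3351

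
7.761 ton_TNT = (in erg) 1 ton_TNT = 4.184e+09 J, so 7.761 ton_TNT = 7.761 * 4.184e+09 = 3.2472024e+10 J. 1 erg = 1e-07 J, so 3.2472024e+10 J = 3.2472024e+10 / 1e-07 = 3.2472024e+17 erg ≈ 3.247e+17 erg (4 s.f.). Final answer: 3.247e+17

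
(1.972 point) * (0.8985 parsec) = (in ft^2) 1 point = 0.00035277778 m, so 1.972 point = 1.972 * 0.00035277778 = 0.00069567778 m. 1 parsec = 3.0856776e+16 m, so 0.8985 parsec = 0.8985 * 3.0856776e+16 = 2.7724813e+16 m. Combine: 0.00069567778 m * 2.7724813e+16 m = 1.9287536e+13 m^2. 1 ft^2 = 0.09290304 m^2, so 1.9287536e+13 m^2 = 1.9287536e+13 / 0.09290304 = 2.0760931e+14 ft^2 ≈ 2.076e+14 ft^2 (4 s.f.). Final answer: 2.076e+14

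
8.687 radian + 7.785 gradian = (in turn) 1.402. Check: 8.687 radian = 8.687 rad. 1 gradian = 0.015707963 rad, so 7.785 gradian = 7.785 * 0.015707963 = 0.12228649 rad. Sum: 8.687 + 0.12228649 = 8.8092865 rad. 1 turn = 6.2831853 rad, so 8.8092865 rad = 8.8092865 / 6.2831853 = 1.4020415 turn ≈ 1.402 turn (4 s.f.).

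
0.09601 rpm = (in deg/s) 1 rpm = 0.10471976 rad/s, so 0.09601 rpm = 0.09601 * 0.10471976 = 0.010054144 rad/s. 1 deg/s = 0.017453293 rad/s, so 0.010054144 rad/s = 0.010054144 / 0.017453293 = 0.57606 deg/s ≈ 0.5761 deg/s (4 s.f.). Final answer: 0.5761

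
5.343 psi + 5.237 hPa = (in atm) 1 psi = 6894.7573 Pa, so 5.343 psi = 5.343 * 6894.7573 = 36838.688 Pa. 1 hPa = 100 Pa, so 5.237 hPa = 5.237 * 100 = 523.7 Pa. Sum: 36838.688 + 523.7 = 37362.388 Pa. 1 atm = 101325 Pa, so 37362.388 Pa = 37362.388 / 101325 = 0.3687381 atm ≈ 0.3687 atm (4 s.f.). Final answer: 0.3687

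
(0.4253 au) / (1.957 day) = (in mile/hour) 1 au = 1.4959787e+11 m, so 0.4253 au = 0.4253 * 1.4959787e+11 = 6.3623974e+10 m. 1 day = 86400 s, so 1.957 day = 1.957 * 86400 = 169084.8 s. Combine: 6.3623974e+10 m / 169084.8 s = 376284.41 m/s. 1 mile/hour = 0.44704 m/s, so 376284.41 m/s = 376284.41 / 0.44704 = 841724.26 mile/hour ≈ 8.417e+05 mile/hour (4 s.f.). Final answer: 8.417e+05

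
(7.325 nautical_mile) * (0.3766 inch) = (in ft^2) 1397. Check: 1 nautical_mile = 1852 m, so 7.325 nautical_mile = 7.325 * 1852 = 13565.9 m. 1 inch = 0.0254 m, so 0.3766 inch = 0.3766 * 0.0254 = 0.00956564 m. Combine: 13565.9 m * 0.00956564 m = 129.76652 m^2. 1 ft^2 = 0.09290304 m^2, so 129.76652 m^2 = 129.76652 / 0.09290304 = 1396.7951 ft^2 ≈ 1397 ft^2 (4 s.f.).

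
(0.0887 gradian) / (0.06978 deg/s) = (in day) 1 gradian = 0.015707963 rad, so 0.0887 gradian = 0.0887 * 0.015707963 = 0.0013932963 rad. 1 deg/s = 0.017453293 rad/s, so 0.06978 deg/s = 0.06978 * 0.017453293 = 0.0012178908 rad/s. Combine: 0.0013932963 rad / 0.0012178908 rad/s = 1.1440241 s. 1 day = 86400 s, so 1.1440241 s = 1.1440241 / 86400 = 1.3241019e-05 day ≈ 1.324e-05 day (4 s.f.). Final answer: 1.324e-05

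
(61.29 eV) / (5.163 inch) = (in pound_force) 1 eV = 1.6021766e-19 J, so 61.29 eV = 61.29 * 1.6021766e-19 = 9.8197406e-18 J. 1 inch = 0.0254 m, so 5.163 inch = 5.163 * 0.0254 = 0.1311402 m. Combine: 9.8197406e-18 J / 0.1311402 m = 7.4879713e-17 N. 1 pound_force = 4.4482216 N, so 7.4879713e-17 N = 7.4879713e-17 / 4.4482216 = 1.6833629e-17 pound_force ≈ 1.683e-17 pound_force (4 s.f.). Final answer: 1.683e-17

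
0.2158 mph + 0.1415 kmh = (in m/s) 0.1358. Check: 1 mph = 0.44704 m/s, so 0.2158 mph = 0.2158 * 0.44704 = 0.096471232 m/s. 1 kmh = 0.27777778 m/s, so 0.1415 kmh = 0.1415 * 0.27777778 = 0.039305556 m/s. Sum: 0.096471232 + 0.039305556 = 0.13577679 m/s. Result: 0.13577679 m/s ≈ 0.1358 m/s (4 s.f.).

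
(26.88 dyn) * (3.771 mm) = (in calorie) 2.423e-07. Check: 1 dyn = 1e-05 N, so 26.88 dyn = 26.88 * 1e-05 = 0.0002688 N. 1 mm = 0.001 m, so 3.771 mm = 3.771 * 0.001 = 0.003771 m. Combine: 0.0002688 N * 0.003771 m = 1.0136448e-06 J. 1 calorie = 4.184 J, so 1.0136448e-06 J = 1.0136448e-06 / 4.184 = 2.4226692e-07 calorie ≈ 2.423e-07 calorie (4 s.f.).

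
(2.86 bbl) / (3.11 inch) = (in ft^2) 61.96. Check: 1 bbl = 0.15898729 m^3, so 2.86 bbl = 2.86 * 0.15898729 = 0.45470366 m^3. 1 inch = 0.0254 m, so 3.11 inch = 3.11 * 0.0254 = 0.078994 m. Combine: 0.45470366 m^3 / 0.078994 m = 5.7561798 m^2. 1 ft^2 = 0.09290304 m^2, so 5.7561798 m^2 = 5.7561798 / 0.09290304 = 61.959003 ft^2 ≈ 61.96 ft^2 (4 s.f.).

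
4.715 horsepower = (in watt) 3516. Check: 1 horsepower = 745.69987 W, so 4.715 horsepower = 4.715 * 745.69987 = 3515.9749 W. 3515.9749 W = 3515.9749 watt ≈ 3516 watt (4 s.f.).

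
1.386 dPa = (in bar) 1.386e-06. Check: 1 dPa = 0.1 Pa, so 1.386 dPa = 1.386 * 0.1 = 0.1386 Pa. 1 bar = 100000 Pa, so 0.1386 Pa = 0.1386 / 100000 = 1.386e-06 bar.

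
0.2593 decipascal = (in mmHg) 0.0001945. Check: 1 decipascal = 0.1 Pa, so 0.2593 decipascal = 0.2593 * 0.1 = 0.02593 Pa. 1 mmHg = 133.32237 Pa, so 0.02593 Pa = 0.02593 / 133.32237 = 0.00019449099 mmHg ≈ 0.0001945 mmHg (4 s.f.).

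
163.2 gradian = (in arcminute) 8813. Check: 1 gradian = 0.015707963 rad, so 163.2 gradian = 163.2 * 0.015707963 = 2.5635396 rad. 1 arcminute = 0.00029088821 rad, so 2.5635396 rad = 2.5635396 / 0.00029088821 = 8812.8 arcminute ≈ 8813 arcminute (4 s.f.).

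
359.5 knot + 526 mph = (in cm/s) 4.201e+04. Check: 1 knot = 0.51444444 m/s, so 359.5 knot = 359.5 * 0.51444444 = 184.94278 m/s. 1 mph = 0.44704 m/s, so 526 mph = 526 * 0.44704 = 235.14304 m/s. Sum: 184.94278 + 235.14304 = 420.08582 m/s. 1 cm/s = 0.01 m/s, so 420.08582 m/s = 420.08582 / 0.01 = 42008.582 cm/s ≈ 4.201e+04 cm/s (4 s.f.).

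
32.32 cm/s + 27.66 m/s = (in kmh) 100.7. Check: 1 cm/s = 0.01 m/s, so 32.32 cm/s = 32.32 * 0.01 = 0.3232 m/s. 27.66 m/s is already in m/s. Sum: 0.3232 + 27.66 = 27.9832 m/s. 1 kmh = 0.27777778 m/s, so 27.9832 m/s = 27.9832 / 0.27777778 = 100.73952 kmh ≈ 100.7 kmh (4 s.f.).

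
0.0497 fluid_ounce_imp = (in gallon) 0.000373. Check: 1 fluid_ounce_imp = 2.8413063e-05 m^3, so 0.0497 fluid_ounce_imp = 0.0497 * 2.8413063e-05 = 1.4121292e-06 m^3. 1 gallon = 0.0037854118 m^3, so 1.4121292e-06 m^3 = 1.4121292e-06 / 0.0037854118 = 0.00037304507 gallon ≈ 0.000373 gallon (4 s.f.).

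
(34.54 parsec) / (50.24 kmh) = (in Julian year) 1 parsec = 3.0856776e+16 m, so 34.54 parsec = 34.54 * 3.0856776e+16 = 1.065793e+18 m. 1 kmh = 0.27777778 m/s, so 50.24 kmh = 50.24 * 0.27777778 = 13.955556 m/s. Combine: 1.065793e+18 m / 13.955556 m/s = 7.637052e+16 s. 1 Julian year = 31557600 s, so 7.637052e+16 s = 7.637052e+16 / 31557600 = 2.4200357e+09 Julian year ≈ 2.42e+09 Julian year (4 s.f.). Final answer: 2.42e+09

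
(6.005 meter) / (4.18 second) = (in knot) 2.793. Check: 6.005 meter = 6.005 m. 4.18 second = 4.18 s. Combine: 6.005 m / 4.18 s = 1.4366029 m/s. 1 knot = 0.51444444 m/s, so 1.4366029 m/s = 1.4366029 / 0.51444444 = 2.7925326 knot ≈ 2.793 knot (4 s.f.).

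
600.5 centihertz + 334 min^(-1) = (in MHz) 1.157e-05. Check: 1 centihertz = 0.01 Hz, so 600.5 centihertz = 600.5 * 0.01 = 6.005 Hz. 1 min^(-1) = 0.016666667 Hz, so 334 min^(-1) = 334 * 0.016666667 = 5.5666667 Hz. Sum: 6.005 + 5.5666667 = 11.571667 Hz. 1 MHz = 1000000 Hz, so 11.571667 Hz = 11.571667 / 1000000 = 1.1571667e-05 MHz ≈ 1.157e-05 MHz (4 s.f.).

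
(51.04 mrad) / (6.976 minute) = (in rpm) 1 mrad = 0.001 rad, so 51.04 mrad = 51.04 * 0.001 = 0.05104 rad. 1 minute = 60 s, so 6.976 minute = 6.976 * 60 = 418.56 s. Combine: 0.05104 rad / 418.56 s = 0.0001219419 rad/s. 1 rpm = 0.10471976 rad/s, so 0.0001219419 rad/s = 0.0001219419 / 0.10471976 = 0.0011644593 rpm ≈ 0.001164 rpm (4 s.f.). Final answer: 0.001164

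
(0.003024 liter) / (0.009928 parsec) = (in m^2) 9.871e-21. Check: 1 liter = 0.001 m^3, so 0.003024 liter = 0.003024 * 0.001 = 3.024e-06 m^3. 1 parsec = 3.0856776e+16 m, so 0.009928 parsec = 0.009928 * 3.0856776e+16 = 3.0634607e+14 m. Combine: 3.024e-06 m^3 / 3.0634607e+14 m = 9.8711891e-21 m^2. Result: 9.8711891e-21 m^2 ≈ 9.871e-21 m^2 (4 s.f.).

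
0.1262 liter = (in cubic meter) 0.0001262. Check: 1 liter = 0.001 m^3, so 0.1262 liter = 0.1262 * 0.001 = 0.0001262 m^3. 0.0001262 m^3 = 0.0001262 cubic meter.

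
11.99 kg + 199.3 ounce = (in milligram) 1.764e+07. Check: 11.99 kg is already in kg. 1 ounce = 0.028349523 kg, so 199.3 ounce = 199.3 * 0.028349523 = 5.65006 kg. Sum: 11.99 + 5.65006 = 17.64006 kg. 1 milligram = 1e-06 kg, so 17.64006 kg = 17.64006 / 1e-06 = 17640060 milligram ≈ 1.764e+07 milligram (4 s.f.).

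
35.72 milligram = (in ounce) 1 milligram = 1e-06 kg, so 35.72 milligram = 35.72 * 1e-06 = 3.572e-05 kg. 1 ounce = 0.028349523 kg, so 3.572e-05 kg = 3.572e-05 / 0.028349523 = 0.0012599859 ounce ≈ 0.00126 ounce (4 s.f.). Final answer: 0.00126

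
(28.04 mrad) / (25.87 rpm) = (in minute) 0.0001725. Check: 1 mrad = 0.001 rad, so 28.04 mrad = 28.04 * 0.001 = 0.02804 rad. 1 rpm = 0.10471976 rad/s, so 25.87 rpm = 25.87 * 0.10471976 = 2.7091001 rad/s. Combine: 0.02804 rad / 2.7091001 rad/s = 0.010350301 s. 1 minute = 60 s, so 0.010350301 s = 0.010350301 / 60 = 0.00017250501 minute ≈ 0.0001725 minute (4 s.f.).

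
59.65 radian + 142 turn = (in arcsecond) 59.65 radian = 59.65 rad. 1 turn = 6.2831853 rad, so 142 turn = 142 * 6.2831853 = 892.21231 rad. Sum: 59.65 + 892.21231 = 951.86231 rad. 1 arcsecond = 4.8481368e-06 rad, so 951.86231 rad = 951.86231 / 4.8481368e-06 = 1.963357e+08 arcsecond ≈ 1.963e+08 arcsecond (4 s.f.). Final answer: 1.963e+08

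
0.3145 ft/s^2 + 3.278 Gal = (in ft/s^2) 1 ft/s^2 = 0.3048 m/s^2, so 0.3145 ft/s^2 = 0.3145 * 0.3048 = 0.0958596 m/s^2. 1 Gal = 0.01 m/s^2, so 3.278 Gal = 3.278 * 0.01 = 0.03278 m/s^2. Sum: 0.0958596 + 0.03278 = 0.1286396 m/s^2. 1 ft/s^2 = 0.3048 m/s^2, so 0.1286396 m/s^2 = 0.1286396 / 0.3048 = 0.42204593 ft/s^2 ≈ 0.422 ft/s^2 (4 s.f.). Final answer: 0.422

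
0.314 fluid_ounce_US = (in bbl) 1 fluid_ounce_US = 2.957353e-05 m^3, so 0.314 fluid_ounce_US = 0.314 * 2.957353e-05 = 9.2860883e-06 m^3. 1 bbl = 0.15898729 m^3, so 9.2860883e-06 m^3 = 9.2860883e-06 / 0.15898729 = 5.8407738e-05 bbl ≈ 5.841e-05 bbl (4 s.f.). Final answer: 5.841e-05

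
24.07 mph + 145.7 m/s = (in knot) 1 mph = 0.44704 m/s, so 24.07 mph = 24.07 * 0.44704 = 10.760253 m/s. 145.7 m/s is already in m/s. Sum: 10.760253 + 145.7 = 156.46025 m/s. 1 knot = 0.51444444 m/s, so 156.46025 m/s = 156.46025 / 0.51444444 = 304.1344 knot ≈ 304.1 knot (4 s.f.). Final answer: 304.1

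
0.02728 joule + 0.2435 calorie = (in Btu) 0.02728 joule = 0.02728 J. 1 calorie = 4.184 J, so 0.2435 calorie = 0.2435 * 4.184 = 1.018804 J. Sum: 0.02728 + 1.018804 = 1.046084 J. 1 Btu = 1055.0559 J, so 1.046084 J = 1.046084 / 1055.0559 = 0.00099149632 Btu ≈ 0.0009915 Btu (4 s.f.). Final answer: 0.0009915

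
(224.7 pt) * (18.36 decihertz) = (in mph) 1 pt = 0.00035277778 m, so 224.7 pt = 224.7 * 0.00035277778 = 0.079269167 m. 1 decihertz = 0.1 Hz, so 18.36 decihertz = 18.36 * 0.1 = 1.836 Hz. Combine: 0.079269167 m * 1.836 Hz = 0.14553819 m/s. 1 mph = 0.44704 m/s, so 0.14553819 m/s = 0.14553819 / 0.44704 = 0.32555966 mph ≈ 0.3256 mph (4 s.f.). Final answer: 0.3256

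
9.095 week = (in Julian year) 0.1743. Check: 1 week = 604800 s, so 9.095 week = 9.095 * 604800 = 5500656 s. 1 Julian year = 31557600 s, so 5500656 s = 5500656 / 31557600 = 0.17430527 Julian year ≈ 0.1743 Julian year (4 s.f.).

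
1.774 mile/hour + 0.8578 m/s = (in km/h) 5.943. Check: 1 mile/hour = 0.44704 m/s, so 1.774 mile/hour = 1.774 * 0.44704 = 0.79304896 m/s. 0.8578 m/s is already in m/s. Sum: 0.79304896 + 0.8578 = 1.650849 m/s. 1 km/h = 0.27777778 m/s, so 1.650849 m/s = 1.650849 / 0.27777778 = 5.9430563 km/h ≈ 5.943 km/h (4 s.f.).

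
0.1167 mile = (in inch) 1 mile = 1609.344 m, so 0.1167 mile = 0.1167 * 1609.344 = 187.81044 m. 1 inch = 0.0254 m, so 187.81044 m = 187.81044 / 0.0254 = 7394.112 inch ≈ 7394 inch (4 s.f.). Final answer: 7394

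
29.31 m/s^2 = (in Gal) 1 Gal = 0.01 m/s^2, so 29.31 m/s^2 = 29.31 / 0.01 = 2931 Gal. Final answer: 2931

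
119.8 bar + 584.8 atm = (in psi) 1 bar = 100000 Pa, so 119.8 bar = 119.8 * 100000 = 11980000 Pa. 1 atm = 101325 Pa, so 584.8 atm = 584.8 * 101325 = 59254860 Pa. Sum: 11980000 + 59254860 = 71234860 Pa. 1 psi = 6894.7573 Pa, so 71234860 Pa = 71234860 / 6894.7573 = 10331.743 psi ≈ 1.033e+04 psi (4 s.f.). Final answer: 1.033e+04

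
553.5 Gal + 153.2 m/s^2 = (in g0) 16.19. Check: 1 Gal = 0.01 m/s^2, so 553.5 Gal = 553.5 * 0.01 = 5.535 m/s^2. 153.2 m/s^2 is already in m/s^2. Sum: 5.535 + 153.2 = 158.735 m/s^2. 1 g0 = 9.80665 m/s^2, so 158.735 m/s^2 = 158.735 / 9.80665 = 16.186465 g0 ≈ 16.19 g0 (4 s.f.).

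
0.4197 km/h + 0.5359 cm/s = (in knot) 1 km/h = 0.27777778 m/s, so 0.4197 km/h = 0.4197 * 0.27777778 = 0.11658333 m/s. 1 cm/s = 0.01 m/s, so 0.5359 cm/s = 0.5359 * 0.01 = 0.005359 m/s. Sum: 0.11658333 + 0.005359 = 0.12194233 m/s. 1 knot = 0.51444444 m/s, so 0.12194233 m/s = 0.12194233 / 0.51444444 = 0.23703693 knot ≈ 0.237 knot (4 s.f.). Final answer: 0.237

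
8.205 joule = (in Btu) 8.205 joule = 8.205 J. 1 Btu = 1055.0559 J, so 8.205 J = 8.205 / 1055.0559 = 0.0077768395 Btu ≈ 0.007777 Btu (4 s.f.). Final answer: 0.007777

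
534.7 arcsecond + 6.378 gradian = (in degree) 5.889. Check: 1 arcsecond = 4.8481368e-06 rad, so 534.7 arcsecond = 534.7 * 4.8481368e-06 = 0.0025922988 rad. 1 gradian = 0.015707963 rad, so 6.378 gradian = 6.378 * 0.015707963 = 0.10018539 rad. Sum: 0.0025922988 + 0.10018539 = 0.10277769 rad. 1 degree = 0.017453293 rad, so 0.10277769 rad = 0.10277769 / 0.017453293 = 5.8887278 degree ≈ 5.889 degree (4 s.f.).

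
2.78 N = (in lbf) 0.625. Check: 1 lbf = 4.4482216 N, so 2.78 N = 2.78 / 4.4482216 = 0.62496886 lbf ≈ 0.625 lbf (4 s.f.).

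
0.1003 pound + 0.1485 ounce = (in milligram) 1 pound = 0.45359237 kg, so 0.1003 pound = 0.1003 * 0.45359237 = 0.045495315 kg. 1 ounce = 0.028349523 kg, so 0.1485 ounce = 0.1485 * 0.028349523 = 0.0042099042 kg. Sum: 0.045495315 + 0.0042099042 = 0.049705219 kg. 1 milligram = 1e-06 kg, so 0.049705219 kg = 0.049705219 / 1e-06 = 49705.219 milligram ≈ 4.971e+04 milligram (4 s.f.). Final answer: 4.971e+04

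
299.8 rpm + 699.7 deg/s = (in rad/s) 1 rpm = 0.10471976 rad/s, so 299.8 rpm = 299.8 * 0.10471976 = 31.394983 rad/s. 1 deg/s = 0.017453293 rad/s, so 699.7 deg/s = 699.7 * 0.017453293 = 12.212069 rad/s. Sum: 31.394983 + 12.212069 = 43.607051 rad/s. Result: 43.607051 rad/s ≈ 43.61 rad/s (4 s.f.). Final answer: 43.61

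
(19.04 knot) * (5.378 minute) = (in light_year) 3.341e-13. Check: 1 knot = 0.51444444 m/s, so 19.04 knot = 19.04 * 0.51444444 = 9.7950222 m/s. 1 minute = 60 s, so 5.378 minute = 5.378 * 60 = 322.68 s. Combine: 9.7950222 m/s * 322.68 s = 3160.6578 m. 1 light_year = 9.4607305e+15 m, so 3160.6578 m = 3160.6578 / 9.4607305e+15 = 3.3408179e-13 light_year ≈ 3.341e-13 light_year (4 s.f.).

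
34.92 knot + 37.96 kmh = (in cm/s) 1 knot = 0.51444444 m/s, so 34.92 knot = 34.92 * 0.51444444 = 17.9644 m/s. 1 kmh = 0.27777778 m/s, so 37.96 kmh = 37.96 * 0.27777778 = 10.544444 m/s. Sum: 17.9644 + 10.544444 = 28.508844 m/s. 1 cm/s = 0.01 m/s, so 28.508844 m/s = 28.508844 / 0.01 = 2850.8844 cm/s ≈ 2851 cm/s (4 s.f.). Final answer: 2851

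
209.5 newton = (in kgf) 21.36. Check: 209.5 newton = 209.5 N. 1 kgf = 9.80665 N, so 209.5 N = 209.5 / 9.80665 = 21.363055 kgf ≈ 21.36 kgf (4 s.f.).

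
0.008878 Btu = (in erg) 1 Btu = 1055.0559 J, so 0.008878 Btu = 0.008878 * 1055.0559 = 9.3667859 J. 1 erg = 1e-07 J, so 9.3667859 J = 9.3667859 / 1e-07 = 93667859 erg ≈ 9.367e+07 erg (4 s.f.). Final answer: 9.367e+07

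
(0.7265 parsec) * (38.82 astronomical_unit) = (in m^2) 1 parsec = 3.0856776e+16 m, so 0.7265 parsec = 0.7265 * 3.0856776e+16 = 2.2417448e+16 m. 1 astronomical_unit = 1.4959787e+11 m, so 38.82 astronomical_unit = 38.82 * 1.4959787e+11 = 5.8073893e+12 m. Combine: 2.2417448e+16 m * 5.8073893e+12 m = 1.3018685e+29 m^2. Result: 1.3018685e+29 m^2 ≈ 1.302e+29 m^2 (4 s.f.). Final answer: 1.302e+29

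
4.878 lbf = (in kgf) 1 lbf = 4.4482216 N, so 4.878 lbf = 4.878 * 4.4482216 = 21.698425 N. 1 kgf = 9.80665 N, so 21.698425 N = 21.698425 / 9.80665 = 2.2126236 kgf ≈ 2.213 kgf (4 s.f.). Final answer: 2.213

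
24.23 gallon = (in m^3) 1 gallon = 0.0037854118 m^3, so 24.23 gallon = 24.23 * 0.0037854118 = 0.091720528 m^3. Result: 0.091720528 m^3 ≈ 0.09172 m^3 (4 s.f.). Final answer: 0.09172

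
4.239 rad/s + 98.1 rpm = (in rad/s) 14.51. Check: 4.239 rad/s is already in rad/s. 1 rpm = 0.10471976 rad/s, so 98.1 rpm = 98.1 * 0.10471976 = 10.273008 rad/s. Sum: 4.239 + 10.273008 = 14.512008 rad/s. Result: 14.512008 rad/s ≈ 14.51 rad/s (4 s.f.).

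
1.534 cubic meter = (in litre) 1534. Check: 1.534 cubic meter = 1.534 m^3. 1 litre = 0.001 m^3, so 1.534 m^3 = 1.534 / 0.001 = 1534 litre.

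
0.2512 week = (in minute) 2532. Check: 1 week = 604800 s, so 0.2512 week = 0.2512 * 604800 = 151925.76 s. 1 minute = 60 s, so 151925.76 s = 151925.76 / 60 = 2532.096 minute ≈ 2532 minute (4 s.f.).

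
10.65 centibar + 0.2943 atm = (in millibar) 1 centibar = 1000 Pa, so 10.65 centibar = 10.65 * 1000 = 10650 Pa. 1 atm = 101325 Pa, so 0.2943 atm = 0.2943 * 101325 = 29819.948 Pa. Sum: 10650 + 29819.948 = 40469.948 Pa. 1 millibar = 100 Pa, so 40469.948 Pa = 40469.948 / 100 = 404.69948 millibar ≈ 404.7 millibar (4 s.f.). Final answer: 404.7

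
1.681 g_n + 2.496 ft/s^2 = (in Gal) 1725. Check: 1 g_n = 9.80665 m/s^2, so 1.681 g_n = 1.681 * 9.80665 = 16.484979 m/s^2. 1 ft/s^2 = 0.3048 m/s^2, so 2.496 ft/s^2 = 2.496 * 0.3048 = 0.7607808 m/s^2. Sum: 16.484979 + 0.7607808 = 17.245759 m/s^2. 1 Gal = 0.01 m/s^2, so 17.245759 m/s^2 = 17.245759 / 0.01 = 1724.5759 Gal ≈ 1725 Gal (4 s.f.).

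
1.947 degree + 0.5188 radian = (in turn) 1 degree = 0.017453293 rad, so 1.947 degree = 1.947 * 0.017453293 = 0.033981561 rad. 0.5188 radian = 0.5188 rad. Sum: 0.033981561 + 0.5188 = 0.55278156 rad. 1 turn = 6.2831853 rad, so 0.55278156 rad = 0.55278156 / 6.2831853 = 0.087977918 turn ≈ 0.08798 turn (4 s.f.). Final answer: 0.08798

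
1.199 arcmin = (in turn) 5.551e-05. Check: 1 arcmin = 0.00029088821 rad, so 1.199 arcmin = 1.199 * 0.00029088821 = 0.00034877496 rad. 1 turn = 6.2831853 rad, so 0.00034877496 rad = 0.00034877496 / 6.2831853 = 5.5509259e-05 turn ≈ 5.551e-05 turn (4 s.f.).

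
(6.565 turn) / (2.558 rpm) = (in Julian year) 1 turn = 6.2831853 rad, so 6.565 turn = 6.565 * 6.2831853 = 41.249112 rad. 1 rpm = 0.10471976 rad/s, so 2.558 rpm = 2.558 * 0.10471976 = 0.26787313 rad/s. Combine: 41.249112 rad / 0.26787313 rad/s = 153.98749 s. 1 Julian year = 31557600 s, so 153.98749 s = 153.98749 / 31557600 = 4.8795691e-06 Julian year ≈ 4.88e-06 Julian year (4 s.f.). Final answer: 4.88e-06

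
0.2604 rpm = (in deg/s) 1 rpm = 0.10471976 rad/s, so 0.2604 rpm = 0.2604 * 0.10471976 = 0.027269024 rad/s. 1 deg/s = 0.017453293 rad/s, so 0.027269024 rad/s = 0.027269024 / 0.017453293 = 1.5624 deg/s ≈ 1.562 deg/s (4 s.f.). Final answer: 1.562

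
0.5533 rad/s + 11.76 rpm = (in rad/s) 1.785. Check: 0.5533 rad/s is already in rad/s. 1 rpm = 0.10471976 rad/s, so 11.76 rpm = 11.76 * 0.10471976 = 1.2315043 rad/s. Sum: 0.5533 + 1.2315043 = 1.7848043 rad/s. Result: 1.7848043 rad/s ≈ 1.785 rad/s (4 s.f.).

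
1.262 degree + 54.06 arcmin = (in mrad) 1 degree = 0.017453293 rad, so 1.262 degree = 1.262 * 0.017453293 = 0.022026055 rad. 1 arcmin = 0.00029088821 rad, so 54.06 arcmin = 54.06 * 0.00029088821 = 0.015725417 rad. Sum: 0.022026055 + 0.015725417 = 0.037751472 rad. 1 mrad = 0.001 rad, so 0.037751472 rad = 0.037751472 / 0.001 = 37.751472 mrad ≈ 37.75 mrad (4 s.f.). Final answer: 37.75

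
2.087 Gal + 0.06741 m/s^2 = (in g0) 1 Gal = 0.01 m/s^2, so 2.087 Gal = 2.087 * 0.01 = 0.02087 m/s^2. 0.06741 m/s^2 is already in m/s^2. Sum: 0.02087 + 0.06741 = 0.08828 m/s^2. 1 g0 = 9.80665 m/s^2, so 0.08828 m/s^2 = 0.08828 / 9.80665 = 0.0090020547 g0 ≈ 0.009002 g0 (4 s.f.). Final answer: 0.009002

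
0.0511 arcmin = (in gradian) 1 arcmin = 0.00029088821 rad, so 0.0511 arcmin = 0.0511 * 0.00029088821 = 1.4864387e-05 rad. 1 gradian = 0.015707963 rad, so 1.4864387e-05 rad = 1.4864387e-05 / 0.015707963 = 0.0009462963 gradian ≈ 0.0009463 gradian (4 s.f.). Final answer: 0.0009463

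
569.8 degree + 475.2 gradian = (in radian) 1 degree = 0.017453293 rad, so 569.8 degree = 569.8 * 0.017453293 = 9.9448861 rad. 1 gradian = 0.015707963 rad, so 475.2 gradian = 475.2 * 0.015707963 = 7.4644241 rad. Sum: 9.9448861 + 7.4644241 = 17.40931 rad. 17.40931 rad = 17.40931 radian ≈ 17.41 radian (4 s.f.). Final answer: 17.41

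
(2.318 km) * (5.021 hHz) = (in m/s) 1.164e+06. Check: 1 km = 1000 m, so 2.318 km = 2.318 * 1000 = 2318 m. 1 hHz = 100 Hz, so 5.021 hHz = 5.021 * 100 = 502.1 Hz. Combine: 2318 m * 502.1 Hz = 1163867.8 m/s. Result: 1163867.8 m/s ≈ 1.164e+06 m/s (4 s.f.).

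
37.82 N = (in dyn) 3.782e+06. Check: 1 dyn = 1e-05 N, so 37.82 N = 37.82 / 1e-05 = 3782000 dyn ≈ 3.782e+06 dyn (4 s.f.).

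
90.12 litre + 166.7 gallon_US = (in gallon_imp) 1 litre = 0.001 m^3, so 90.12 litre = 90.12 * 0.001 = 0.09012 m^3. 1 gallon_US = 0.0037854118 m^3, so 166.7 gallon_US = 166.7 * 0.0037854118 = 0.63102814 m^3. Sum: 0.09012 + 0.63102814 = 0.72114814 m^3. 1 gallon_imp = 0.00454609 m^3, so 0.72114814 m^3 = 0.72114814 / 0.00454609 = 158.63042 gallon_imp ≈ 158.6 gallon_imp (4 s.f.). Final answer: 158.6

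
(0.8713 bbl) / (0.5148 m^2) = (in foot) 1 bbl = 0.15898729 m^3, so 0.8713 bbl = 0.8713 * 0.15898729 = 0.13852563 m^3. 0.5148 m^2 is already in m^2. Combine: 0.13852563 m^3 / 0.5148 m^2 = 0.26908631 m. 1 foot = 0.3048 m, so 0.26908631 m = 0.26908631 / 0.3048 = 0.88282909 foot ≈ 0.8828 foot (4 s.f.). Final answer: 0.8828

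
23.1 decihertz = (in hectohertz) 0.0231. Check: 1 decihertz = 0.1 Hz, so 23.1 decihertz = 23.1 * 0.1 = 2.31 Hz. 1 hectohertz = 100 Hz, so 2.31 Hz = 2.31 / 100 = 0.0231 hectohertz.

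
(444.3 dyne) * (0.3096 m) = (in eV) 1 dyne = 1e-05 N, so 444.3 dyne = 444.3 * 1e-05 = 0.004443 N. 0.3096 m is already in m. Combine: 0.004443 N * 0.3096 m = 0.0013755528 J. 1 eV = 1.6021766e-19 J, so 0.0013755528 J = 0.0013755528 / 1.6021766e-19 = 8.5855253e+15 eV ≈ 8.586e+15 eV (4 s.f.). Final answer: 8.586e+15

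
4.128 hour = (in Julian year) 1 hour = 3600 s, so 4.128 hour = 4.128 * 3600 = 14860.8 s. 1 Julian year = 31557600 s, so 14860.8 s = 14860.8 / 31557600 = 0.00047091034 Julian year ≈ 0.0004709 Julian year (4 s.f.). Final answer: 0.0004709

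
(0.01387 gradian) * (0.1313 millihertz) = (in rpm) 1 gradian = 0.015707963 rad, so 0.01387 gradian = 0.01387 * 0.015707963 = 0.00021786945 rad. 1 millihertz = 0.001 Hz, so 0.1313 millihertz = 0.1313 * 0.001 = 0.0001313 Hz. Combine: 0.00021786945 rad * 0.0001313 Hz = 2.8606259e-08 rad/s. 1 rpm = 0.10471976 rad/s, so 2.8606259e-08 rad/s = 2.8606259e-08 / 0.10471976 = 2.7316965e-07 rpm ≈ 2.732e-07 rpm (4 s.f.). Final answer: 2.732e-07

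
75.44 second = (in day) 75.44 second = 75.44 s. 1 day = 86400 s, so 75.44 s = 75.44 / 86400 = 0.00087314815 day ≈ 0.0008731 day (4 s.f.). Final answer: 0.0008731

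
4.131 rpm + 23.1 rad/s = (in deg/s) 1 rpm = 0.10471976 rad/s, so 4.131 rpm = 4.131 * 0.10471976 = 0.43259731 rad/s. 23.1 rad/s is already in rad/s. Sum: 0.43259731 + 23.1 = 23.532597 rad/s. 1 deg/s = 0.017453293 rad/s, so 23.532597 rad/s = 23.532597 / 0.017453293 = 1348.3185 deg/s ≈ 1348 deg/s (4 s.f.). Final answer: 1348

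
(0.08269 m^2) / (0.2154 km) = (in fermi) 0.08269 m^2 is already in m^2. 1 km = 1000 m, so 0.2154 km = 0.2154 * 1000 = 215.4 m. Combine: 0.08269 m^2 / 215.4 m = 0.00038389044 m. 1 fermi = 1e-15 m, so 0.00038389044 m = 0.00038389044 / 1e-15 = 3.8389044e+11 fermi ≈ 3.839e+11 fermi (4 s.f.). Final answer: 3.839e+11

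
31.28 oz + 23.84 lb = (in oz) 1 oz = 0.028349523 kg, so 31.28 oz = 31.28 * 0.028349523 = 0.88677308 kg. 1 lb = 0.45359237 kg, so 23.84 lb = 23.84 * 0.45359237 = 10.813642 kg. Sum: 0.88677308 + 10.813642 = 11.700415 kg. 1 oz = 0.028349523 kg, so 11.700415 kg = 11.700415 / 0.028349523 = 412.72 oz ≈ 412.7 oz (4 s.f.). Final answer: 412.7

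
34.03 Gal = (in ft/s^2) 1.116. Check: 1 Gal = 0.01 m/s^2, so 34.03 Gal = 34.03 * 0.01 = 0.3403 m/s^2. 1 ft/s^2 = 0.3048 m/s^2, so 0.3403 m/s^2 = 0.3403 / 0.3048 = 1.1164698 ft/s^2 ≈ 1.116 ft/s^2 (4 s.f.).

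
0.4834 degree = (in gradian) 0.5371. Check: 1 degree = 0.017453293 rad, so 0.4834 degree = 0.4834 * 0.017453293 = 0.0084369216 rad. 1 gradian = 0.015707963 rad, so 0.0084369216 rad = 0.0084369216 / 0.015707963 = 0.53711111 gradian ≈ 0.5371 gradian (4 s.f.).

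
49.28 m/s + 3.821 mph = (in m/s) 50.99. Check: 49.28 m/s is already in m/s. 1 mph = 0.44704 m/s, so 3.821 mph = 3.821 * 0.44704 = 1.7081398 m/s. Sum: 49.28 + 1.7081398 = 50.98814 m/s. Result: 50.98814 m/s ≈ 50.99 m/s (4 s.f.).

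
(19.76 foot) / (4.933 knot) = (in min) 0.03955. Check: 1 foot = 0.3048 m, so 19.76 foot = 19.76 * 0.3048 = 6.022848 m. 1 knot = 0.51444444 m/s, so 4.933 knot = 4.933 * 0.51444444 = 2.5377544 m/s. Combine: 6.022848 m / 2.5377544 m/s = 2.3732982 s. 1 min = 60 s, so 2.3732982 s = 2.3732982 / 60 = 0.03955497 min ≈ 0.03955 min (4 s.f.).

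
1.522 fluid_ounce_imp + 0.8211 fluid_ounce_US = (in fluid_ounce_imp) 1 fluid_ounce_imp = 2.8413063e-05 m^3, so 1.522 fluid_ounce_imp = 1.522 * 2.8413063e-05 = 4.3244681e-05 m^3. 1 fluid_ounce_US = 2.957353e-05 m^3, so 0.8211 fluid_ounce_US = 0.8211 * 2.957353e-05 = 2.4282825e-05 m^3. Sum: 4.3244681e-05 + 2.4282825e-05 = 6.7527506e-05 m^3. 1 fluid_ounce_imp = 2.8413063e-05 m^3, so 6.7527506e-05 m^3 = 6.7527506e-05 / 2.8413063e-05 = 2.376636 fluid_ounce_imp ≈ 2.377 fluid_ounce_imp (4 s.f.). Final answer: 2.377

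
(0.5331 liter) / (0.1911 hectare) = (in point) 1 liter = 0.001 m^3, so 0.5331 liter = 0.5331 * 0.001 = 0.0005331 m^3. 1 hectare = 10000 m^2, so 0.1911 hectare = 0.1911 * 10000 = 1911 m^2. Combine: 0.0005331 m^3 / 1911 m^2 = 2.7896389e-07 m. 1 point = 0.00035277778 m, so 2.7896389e-07 m = 2.7896389e-07 / 0.00035277778 = 0.00079076379 point ≈ 0.0007908 point (4 s.f.). Final answer: 0.0007908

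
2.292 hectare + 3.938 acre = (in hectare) 3.886. Check: 1 hectare = 10000 m^2, so 2.292 hectare = 2.292 * 10000 = 22920 m^2. 1 acre = 4046.8564 m^2, so 3.938 acre = 3.938 * 4046.8564 = 15936.521 m^2. Sum: 22920 + 15936.521 = 38856.521 m^2. 1 hectare = 10000 m^2, so 38856.521 m^2 = 38856.521 / 10000 = 3.8856521 hectare ≈ 3.886 hectare (4 s.f.).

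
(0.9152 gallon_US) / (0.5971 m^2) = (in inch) 0.2284. Check: 1 gallon_US = 0.0037854118 m^3, so 0.9152 gallon_US = 0.9152 * 0.0037854118 = 0.0034644089 m^3. 0.5971 m^2 is already in m^2. Combine: 0.0034644089 m^3 / 0.5971 m^2 = 0.0058020581 m. 1 inch = 0.0254 m, so 0.0058020581 m = 0.0058020581 / 0.0254 = 0.22842748 inch ≈ 0.2284 inch (4 s.f.).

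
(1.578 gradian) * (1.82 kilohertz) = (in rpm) 1 gradian = 0.015707963 rad, so 1.578 gradian = 1.578 * 0.015707963 = 0.024787166 rad. 1 kilohertz = 1000 Hz, so 1.82 kilohertz = 1.82 * 1000 = 1820 Hz. Combine: 0.024787166 rad * 1820 Hz = 45.112642 rad/s. 1 rpm = 0.10471976 rad/s, so 45.112642 rad/s = 45.112642 / 0.10471976 = 430.794 rpm ≈ 430.8 rpm (4 s.f.). Final answer: 430.8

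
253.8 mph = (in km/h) 1 mph = 0.44704 m/s, so 253.8 mph = 253.8 * 0.44704 = 113.45875 m/s. 1 km/h = 0.27777778 m/s, so 113.45875 m/s = 113.45875 / 0.27777778 = 408.45151 km/h ≈ 408.5 km/h (4 s.f.). Final answer: 408.5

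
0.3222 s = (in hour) 1 hour = 3600 s, so 0.3222 s = 0.3222 / 3600 = 8.95e-05 hour. Final answer: 8.95e-05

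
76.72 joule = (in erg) 76.72 joule = 76.72 J. 1 erg = 1e-07 J, so 76.72 J = 76.72 / 1e-07 = 7.672e+08 erg. Final answer: 7.672e+08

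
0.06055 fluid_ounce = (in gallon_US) 0.000473. Check: 1 fluid_ounce = 2.957353e-05 m^3, so 0.06055 fluid_ounce = 0.06055 * 2.957353e-05 = 1.7906772e-06 m^3. 1 gallon_US = 0.0037854118 m^3, so 1.7906772e-06 m^3 = 1.7906772e-06 / 0.0037854118 = 0.00047304687 gallon_US ≈ 0.000473 gallon_US (4 s.f.).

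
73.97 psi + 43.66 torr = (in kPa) 1 psi = 6894.7573 Pa, so 73.97 psi = 73.97 * 6894.7573 = 510005.2 Pa. 1 torr = 133.32237 Pa, so 43.66 torr = 43.66 * 133.32237 = 5820.8546 Pa. Sum: 510005.2 + 5820.8546 = 515826.05 Pa. 1 kPa = 1000 Pa, so 515826.05 Pa = 515826.05 / 1000 = 515.82605 kPa ≈ 515.8 kPa (4 s.f.). Final answer: 515.8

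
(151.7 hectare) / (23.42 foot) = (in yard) 2.324e+05. Check: 1 hectare = 10000 m^2, so 151.7 hectare = 151.7 * 10000 = 1517000 m^2. 1 foot = 0.3048 m, so 23.42 foot = 23.42 * 0.3048 = 7.138416 m. Combine: 1517000 m^2 / 7.138416 m = 212512.13 m. 1 yard = 0.9144 m, so 212512.13 m = 212512.13 / 0.9144 = 232406.09 yard ≈ 2.324e+05 yard (4 s.f.).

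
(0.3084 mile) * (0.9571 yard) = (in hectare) 0.04344. Check: 1 mile = 1609.344 m, so 0.3084 mile = 0.3084 * 1609.344 = 496.32169 m. 1 yard = 0.9144 m, so 0.9571 yard = 0.9571 * 0.9144 = 0.87517224 m. Combine: 496.32169 m * 0.87517224 m = 434.36696 m^2. 1 hectare = 10000 m^2, so 434.36696 m^2 = 434.36696 / 10000 = 0.043436696 hectare ≈ 0.04344 hectare (4 s.f.).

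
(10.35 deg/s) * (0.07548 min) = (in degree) 46.87. Check: 1 deg/s = 0.017453293 rad/s, so 10.35 deg/s = 10.35 * 0.017453293 = 0.18064158 rad/s. 1 min = 60 s, so 0.07548 min = 0.07548 * 60 = 4.5288 s. Combine: 0.18064158 rad/s * 4.5288 s = 0.81808958 rad. 1 degree = 0.017453293 rad, so 0.81808958 rad = 0.81808958 / 0.017453293 = 46.87308 degree ≈ 46.87 degree (4 s.f.).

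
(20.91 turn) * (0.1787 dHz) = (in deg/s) 134.5. Check: 1 turn = 6.2831853 rad, so 20.91 turn = 20.91 * 6.2831853 = 131.3814 rad. 1 dHz = 0.1 Hz, so 0.1787 dHz = 0.1787 * 0.1 = 0.01787 Hz. Combine: 131.3814 rad * 0.01787 Hz = 2.3477857 rad/s. 1 deg/s = 0.017453293 rad/s, so 2.3477857 rad/s = 2.3477857 / 0.017453293 = 134.51821 deg/s ≈ 134.5 deg/s (4 s.f.).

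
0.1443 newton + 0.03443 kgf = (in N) 0.1443 newton = 0.1443 N. 1 kgf = 9.80665 N, so 0.03443 kgf = 0.03443 * 9.80665 = 0.33764296 N. Sum: 0.1443 + 0.33764296 = 0.48194296 N. Result: 0.48194296 N ≈ 0.4819 N (4 s.f.). Final answer: 0.4819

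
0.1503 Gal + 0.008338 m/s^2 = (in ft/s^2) 1 Gal = 0.01 m/s^2, so 0.1503 Gal = 0.1503 * 0.01 = 0.001503 m/s^2. 0.008338 m/s^2 is already in m/s^2. Sum: 0.001503 + 0.008338 = 0.009841 m/s^2. 1 ft/s^2 = 0.3048 m/s^2, so 0.009841 m/s^2 = 0.009841 / 0.3048 = 0.032286745 ft/s^2 ≈ 0.03229 ft/s^2 (4 s.f.). Final answer: 0.03229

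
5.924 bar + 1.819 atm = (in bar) 1 bar = 100000 Pa, so 5.924 bar = 5.924 * 100000 = 592400 Pa. 1 atm = 101325 Pa, so 1.819 atm = 1.819 * 101325 = 184310.17 Pa. Sum: 592400 + 184310.17 = 776710.18 Pa. 1 bar = 100000 Pa, so 776710.18 Pa = 776710.18 / 100000 = 7.7671018 bar ≈ 7.767 bar (4 s.f.). Final answer: 7.767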